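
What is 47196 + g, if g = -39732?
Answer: 7464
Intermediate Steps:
47196 + g = 47196 - 39732 = 7464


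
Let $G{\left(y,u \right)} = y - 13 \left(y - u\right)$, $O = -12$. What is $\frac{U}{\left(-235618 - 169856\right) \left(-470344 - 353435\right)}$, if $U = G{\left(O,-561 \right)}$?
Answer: $- \frac{2383}{111340322082} \approx -2.1403 \cdot 10^{-8}$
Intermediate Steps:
$G{\left(y,u \right)} = - 12 y + 13 u$ ($G{\left(y,u \right)} = y + \left(- 13 y + 13 u\right) = - 12 y + 13 u$)
$U = -7149$ ($U = \left(-12\right) \left(-12\right) + 13 \left(-561\right) = 144 - 7293 = -7149$)
$\frac{U}{\left(-235618 - 169856\right) \left(-470344 - 353435\right)} = - \frac{7149}{\left(-235618 - 169856\right) \left(-470344 - 353435\right)} = - \frac{7149}{\left(-405474\right) \left(-823779\right)} = - \frac{7149}{334020966246} = \left(-7149\right) \frac{1}{334020966246} = - \frac{2383}{111340322082}$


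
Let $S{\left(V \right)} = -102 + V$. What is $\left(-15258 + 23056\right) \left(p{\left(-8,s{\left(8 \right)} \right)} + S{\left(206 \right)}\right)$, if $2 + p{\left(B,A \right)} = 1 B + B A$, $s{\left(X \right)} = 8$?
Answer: $233940$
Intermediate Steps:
$p{\left(B,A \right)} = -2 + B + A B$ ($p{\left(B,A \right)} = -2 + \left(1 B + B A\right) = -2 + \left(B + A B\right) = -2 + B + A B$)
$\left(-15258 + 23056\right) \left(p{\left(-8,s{\left(8 \right)} \right)} + S{\left(206 \right)}\right) = \left(-15258 + 23056\right) \left(\left(-2 - 8 + 8 \left(-8\right)\right) + \left(-102 + 206\right)\right) = 7798 \left(\left(-2 - 8 - 64\right) + 104\right) = 7798 \left(-74 + 104\right) = 7798 \cdot 30 = 233940$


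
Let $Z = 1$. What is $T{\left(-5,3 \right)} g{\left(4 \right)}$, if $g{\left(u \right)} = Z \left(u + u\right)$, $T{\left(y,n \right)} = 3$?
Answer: $24$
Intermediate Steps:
$g{\left(u \right)} = 2 u$ ($g{\left(u \right)} = 1 \left(u + u\right) = 1 \cdot 2 u = 2 u$)
$T{\left(-5,3 \right)} g{\left(4 \right)} = 3 \cdot 2 \cdot 4 = 3 \cdot 8 = 24$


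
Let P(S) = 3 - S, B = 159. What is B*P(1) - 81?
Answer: 237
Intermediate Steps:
B*P(1) - 81 = 159*(3 - 1*1) - 81 = 159*(3 - 1) - 81 = 159*2 - 81 = 318 - 81 = 237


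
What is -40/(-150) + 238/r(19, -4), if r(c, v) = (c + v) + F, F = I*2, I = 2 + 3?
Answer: 734/75 ≈ 9.7867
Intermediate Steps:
I = 5
F = 10 (F = 5*2 = 10)
r(c, v) = 10 + c + v (r(c, v) = (c + v) + 10 = 10 + c + v)
-40/(-150) + 238/r(19, -4) = -40/(-150) + 238/(10 + 19 - 4) = -40*(-1/150) + 238/25 = 4/15 + 238*(1/25) = 4/15 + 238/25 = 734/75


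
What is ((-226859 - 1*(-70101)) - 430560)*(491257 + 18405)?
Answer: -299333666516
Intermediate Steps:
((-226859 - 1*(-70101)) - 430560)*(491257 + 18405) = ((-226859 + 70101) - 430560)*509662 = (-156758 - 430560)*509662 = -587318*509662 = -299333666516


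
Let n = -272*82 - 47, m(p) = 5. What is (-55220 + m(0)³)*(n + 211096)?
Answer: -10398905775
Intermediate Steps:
n = -22351 (n = -22304 - 47 = -22351)
(-55220 + m(0)³)*(n + 211096) = (-55220 + 5³)*(-22351 + 211096) = (-55220 + 125)*188745 = -55095*188745 = -10398905775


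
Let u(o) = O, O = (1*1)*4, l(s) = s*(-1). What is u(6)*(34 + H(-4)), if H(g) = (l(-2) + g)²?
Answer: 152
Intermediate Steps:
l(s) = -s
H(g) = (2 + g)² (H(g) = (-1*(-2) + g)² = (2 + g)²)
O = 4 (O = 1*4 = 4)
u(o) = 4
u(6)*(34 + H(-4)) = 4*(34 + (2 - 4)²) = 4*(34 + (-2)²) = 4*(34 + 4) = 4*38 = 152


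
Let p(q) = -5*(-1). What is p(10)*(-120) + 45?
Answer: -555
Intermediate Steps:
p(q) = 5
p(10)*(-120) + 45 = 5*(-120) + 45 = -600 + 45 = -555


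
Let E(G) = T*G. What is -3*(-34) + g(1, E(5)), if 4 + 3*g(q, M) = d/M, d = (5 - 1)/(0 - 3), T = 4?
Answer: 4529/45 ≈ 100.64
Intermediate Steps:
d = -4/3 (d = 4/(-3) = 4*(-⅓) = -4/3 ≈ -1.3333)
E(G) = 4*G
g(q, M) = -4/3 - 4/(9*M) (g(q, M) = -4/3 + (-4/(3*M))/3 = -4/3 - 4/(9*M))
-3*(-34) + g(1, E(5)) = -3*(-34) + 4*(-1 - 12*5)/(9*((4*5))) = 102 + (4/9)*(-1 - 3*20)/20 = 102 + (4/9)*(1/20)*(-1 - 60) = 102 + (4/9)*(1/20)*(-61) = 102 - 61/45 = 4529/45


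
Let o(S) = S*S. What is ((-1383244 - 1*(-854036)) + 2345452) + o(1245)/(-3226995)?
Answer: 130244639039/71711 ≈ 1.8162e+6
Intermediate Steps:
o(S) = S²
((-1383244 - 1*(-854036)) + 2345452) + o(1245)/(-3226995) = ((-1383244 - 1*(-854036)) + 2345452) + 1245²/(-3226995) = ((-1383244 + 854036) + 2345452) + 1550025*(-1/3226995) = (-529208 + 2345452) - 34445/71711 = 1816244 - 34445/71711 = 130244639039/71711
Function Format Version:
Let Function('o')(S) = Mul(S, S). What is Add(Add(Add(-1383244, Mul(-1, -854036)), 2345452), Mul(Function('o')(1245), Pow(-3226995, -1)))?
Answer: Rational(130244639039, 71711) ≈ 1.8162e+6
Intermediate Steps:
Function('o')(S) = Pow(S, 2)
Add(Add(Add(-1383244, Mul(-1, -854036)), 2345452), Mul(Function('o')(1245), Pow(-3226995, -1))) = Add(Add(Add(-1383244, Mul(-1, -854036)), 2345452), Mul(Pow(1245, 2), Pow(-3226995, -1))) = Add(Add(Add(-1383244, 854036), 2345452), Mul(1550025, Rational(-1, 3226995))) = Add(Add(-529208, 2345452), Rational(-34445, 71711)) = Add(1816244, Rational(-34445, 71711)) = Rational(130244639039, 71711)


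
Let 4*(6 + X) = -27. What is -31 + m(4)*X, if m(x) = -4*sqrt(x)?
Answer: 71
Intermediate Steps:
X = -51/4 (X = -6 + (1/4)*(-27) = -6 - 27/4 = -51/4 ≈ -12.750)
-31 + m(4)*X = -31 - 4*sqrt(4)*(-51/4) = -31 - 4*2*(-51/4) = -31 - 8*(-51/4) = -31 + 102 = 71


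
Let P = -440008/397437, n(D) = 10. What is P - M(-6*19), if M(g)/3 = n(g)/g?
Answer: -6372967/7551303 ≈ -0.84396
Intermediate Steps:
M(g) = 30/g (M(g) = 3*(10/g) = 30/g)
P = -440008/397437 (P = -440008*1/397437 = -440008/397437 ≈ -1.1071)
P - M(-6*19) = -440008/397437 - 30/((-6*19)) = -440008/397437 - 30/(-114) = -440008/397437 - 30*(-1)/114 = -440008/397437 - 1*(-5/19) = -440008/397437 + 5/19 = -6372967/7551303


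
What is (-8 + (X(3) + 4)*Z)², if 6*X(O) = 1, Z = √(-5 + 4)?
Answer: 1679/36 - 200*I/3 ≈ 46.639 - 66.667*I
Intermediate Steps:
Z = I (Z = √(-1) = I ≈ 1.0*I)
X(O) = ⅙ (X(O) = (⅙)*1 = ⅙)
(-8 + (X(3) + 4)*Z)² = (-8 + (⅙ + 4)*I)² = (-8 + 25*I/6)²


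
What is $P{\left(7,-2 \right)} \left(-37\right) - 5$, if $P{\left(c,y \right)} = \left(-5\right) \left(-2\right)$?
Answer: $-375$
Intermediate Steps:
$P{\left(c,y \right)} = 10$
$P{\left(7,-2 \right)} \left(-37\right) - 5 = 10 \left(-37\right) - 5 = -370 - 5 = -375$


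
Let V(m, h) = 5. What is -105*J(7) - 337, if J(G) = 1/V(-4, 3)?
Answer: -358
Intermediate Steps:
J(G) = ⅕ (J(G) = 1/5 = ⅕)
-105*J(7) - 337 = -105*⅕ - 337 = -21 - 337 = -358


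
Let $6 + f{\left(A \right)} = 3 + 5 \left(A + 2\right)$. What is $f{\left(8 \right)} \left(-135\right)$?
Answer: $-6345$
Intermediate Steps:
$f{\left(A \right)} = 7 + 5 A$ ($f{\left(A \right)} = -6 + \left(3 + 5 \left(A + 2\right)\right) = -6 + \left(3 + 5 \left(2 + A\right)\right) = -6 + \left(3 + \left(10 + 5 A\right)\right) = -6 + \left(13 + 5 A\right) = 7 + 5 A$)
$f{\left(8 \right)} \left(-135\right) = \left(7 + 5 \cdot 8\right) \left(-135\right) = \left(7 + 40\right) \left(-135\right) = 47 \left(-135\right) = -6345$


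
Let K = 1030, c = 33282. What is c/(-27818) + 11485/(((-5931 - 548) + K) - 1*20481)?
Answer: -118249199/72132074 ≈ -1.6393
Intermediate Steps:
c/(-27818) + 11485/(((-5931 - 548) + K) - 1*20481) = 33282/(-27818) + 11485/(((-5931 - 548) + 1030) - 1*20481) = 33282*(-1/27818) + 11485/((-6479 + 1030) - 20481) = -16641/13909 + 11485/(-5449 - 20481) = -16641/13909 + 11485/(-25930) = -16641/13909 + 11485*(-1/25930) = -16641/13909 - 2297/5186 = -118249199/72132074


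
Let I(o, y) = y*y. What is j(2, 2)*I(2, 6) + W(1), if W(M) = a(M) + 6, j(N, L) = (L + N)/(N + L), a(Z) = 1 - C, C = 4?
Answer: 39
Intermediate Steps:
a(Z) = -3 (a(Z) = 1 - 1*4 = 1 - 4 = -3)
I(o, y) = y²
j(N, L) = 1 (j(N, L) = (L + N)/(L + N) = 1)
W(M) = 3 (W(M) = -3 + 6 = 3)
j(2, 2)*I(2, 6) + W(1) = 1*6² + 3 = 1*36 + 3 = 36 + 3 = 39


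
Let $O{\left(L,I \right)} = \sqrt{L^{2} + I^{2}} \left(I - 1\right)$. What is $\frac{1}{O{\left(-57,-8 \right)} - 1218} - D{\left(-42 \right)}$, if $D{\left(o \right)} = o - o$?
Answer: $- \frac{406}{405057} + \frac{\sqrt{3313}}{135019} \approx -0.00057603$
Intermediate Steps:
$D{\left(o \right)} = 0$
$O{\left(L,I \right)} = \sqrt{I^{2} + L^{2}} \left(-1 + I\right)$
$\frac{1}{O{\left(-57,-8 \right)} - 1218} - D{\left(-42 \right)} = \frac{1}{\sqrt{\left(-8\right)^{2} + \left(-57\right)^{2}} \left(-1 - 8\right) - 1218} - 0 = \frac{1}{\sqrt{64 + 3249} \left(-9\right) - 1218} + 0 = \frac{1}{\sqrt{3313} \left(-9\right) - 1218} + 0 = \frac{1}{- 9 \sqrt{3313} - 1218} + 0 = \frac{1}{-1218 - 9 \sqrt{3313}} + 0 = \frac{1}{-1218 - 9 \sqrt{3313}}$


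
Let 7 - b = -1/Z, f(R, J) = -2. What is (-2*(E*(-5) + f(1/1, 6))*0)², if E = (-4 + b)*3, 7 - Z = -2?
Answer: 0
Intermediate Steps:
Z = 9 (Z = 7 - 1*(-2) = 7 + 2 = 9)
b = 64/9 (b = 7 - (-1)/9 = 7 - 1*(-⅑) = 7 + ⅑ = 64/9 ≈ 7.1111)
E = 28/3 (E = (-4 + 64/9)*3 = (28/9)*3 = 28/3 ≈ 9.3333)
(-2*(E*(-5) + f(1/1, 6))*0)² = (-2*((28/3)*(-5) - 2)*0)² = (-2*(-140/3 - 2)*0)² = (-2*(-146/3)*0)² = ((292/3)*0)² = 0² = 0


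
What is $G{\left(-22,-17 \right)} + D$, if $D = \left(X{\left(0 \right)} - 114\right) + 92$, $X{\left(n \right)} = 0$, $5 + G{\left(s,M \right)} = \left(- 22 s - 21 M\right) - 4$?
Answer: $810$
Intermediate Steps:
$G{\left(s,M \right)} = -9 - 22 s - 21 M$ ($G{\left(s,M \right)} = -5 - \left(4 + 21 M + 22 s\right) = -9 - 22 s - 21 M$)
$D = -22$ ($D = \left(0 - 114\right) + 92 = -114 + 92 = -22$)
$G{\left(-22,-17 \right)} + D = \left(-9 - -484 - -357\right) - 22 = \left(-9 + 484 + 357\right) - 22 = 832 - 22 = 810$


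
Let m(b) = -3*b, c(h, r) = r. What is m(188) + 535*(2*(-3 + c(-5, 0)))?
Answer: -3774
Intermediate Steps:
m(188) + 535*(2*(-3 + c(-5, 0))) = -3*188 + 535*(2*(-3 + 0)) = -564 + 535*(2*(-3)) = -564 + 535*(-6) = -564 - 3210 = -3774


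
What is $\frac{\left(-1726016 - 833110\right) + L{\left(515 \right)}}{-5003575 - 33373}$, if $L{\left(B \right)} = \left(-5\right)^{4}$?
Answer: $\frac{2558501}{5036948} \approx 0.50795$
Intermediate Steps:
$L{\left(B \right)} = 625$
$\frac{\left(-1726016 - 833110\right) + L{\left(515 \right)}}{-5003575 - 33373} = \frac{\left(-1726016 - 833110\right) + 625}{-5003575 - 33373} = \frac{-2559126 + 625}{-5036948} = \left(-2558501\right) \left(- \frac{1}{5036948}\right) = \frac{2558501}{5036948}$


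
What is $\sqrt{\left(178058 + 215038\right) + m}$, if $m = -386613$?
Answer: $\sqrt{6483} \approx 80.517$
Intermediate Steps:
$\sqrt{\left(178058 + 215038\right) + m} = \sqrt{\left(178058 + 215038\right) - 386613} = \sqrt{393096 - 386613} = \sqrt{6483}$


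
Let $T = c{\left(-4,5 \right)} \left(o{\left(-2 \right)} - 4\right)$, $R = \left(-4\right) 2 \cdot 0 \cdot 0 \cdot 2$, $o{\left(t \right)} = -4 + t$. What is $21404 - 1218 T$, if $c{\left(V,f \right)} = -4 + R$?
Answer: $-27316$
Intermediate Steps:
$R = 0$ ($R = \left(-8\right) 0 \cdot 0 \cdot 2 = 0 \cdot 0 \cdot 2 = 0 \cdot 2 = 0$)
$c{\left(V,f \right)} = -4$ ($c{\left(V,f \right)} = -4 + 0 = -4$)
$T = 40$ ($T = - 4 \left(\left(-4 - 2\right) - 4\right) = - 4 \left(-6 - 4\right) = \left(-4\right) \left(-10\right) = 40$)
$21404 - 1218 T = 21404 - 48720 = -27316$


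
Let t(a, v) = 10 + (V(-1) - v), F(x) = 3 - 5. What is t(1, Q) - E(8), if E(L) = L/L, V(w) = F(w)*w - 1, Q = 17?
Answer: -7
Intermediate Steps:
F(x) = -2
V(w) = -1 - 2*w (V(w) = -2*w - 1 = -1 - 2*w)
E(L) = 1
t(a, v) = 11 - v (t(a, v) = 10 + ((-1 - 2*(-1)) - v) = 10 + ((-1 + 2) - v) = 10 + (1 - v) = 11 - v)
t(1, Q) - E(8) = (11 - 1*17) - 1*1 = (11 - 17) - 1 = -6 - 1 = -7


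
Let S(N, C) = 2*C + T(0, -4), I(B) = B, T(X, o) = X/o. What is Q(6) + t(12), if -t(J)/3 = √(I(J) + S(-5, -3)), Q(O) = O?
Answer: 6 - 3*√6 ≈ -1.3485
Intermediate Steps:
S(N, C) = 2*C (S(N, C) = 2*C + 0/(-4) = 2*C + 0*(-¼) = 2*C + 0 = 2*C)
t(J) = -3*√(-6 + J) (t(J) = -3*√(J + 2*(-3)) = -3*√(J - 6) = -3*√(-6 + J))
Q(6) + t(12) = 6 - 3*√(-6 + 12) = 6 - 3*√6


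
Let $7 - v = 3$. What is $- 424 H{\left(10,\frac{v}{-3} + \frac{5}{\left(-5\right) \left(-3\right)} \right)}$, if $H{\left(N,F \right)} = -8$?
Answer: $3392$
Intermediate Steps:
$v = 4$ ($v = 7 - 3 = 4$)
$- 424 H{\left(10,\frac{v}{-3} + \frac{5}{\left(-5\right) \left(-3\right)} \right)} = \left(-424\right) \left(-8\right) = 3392$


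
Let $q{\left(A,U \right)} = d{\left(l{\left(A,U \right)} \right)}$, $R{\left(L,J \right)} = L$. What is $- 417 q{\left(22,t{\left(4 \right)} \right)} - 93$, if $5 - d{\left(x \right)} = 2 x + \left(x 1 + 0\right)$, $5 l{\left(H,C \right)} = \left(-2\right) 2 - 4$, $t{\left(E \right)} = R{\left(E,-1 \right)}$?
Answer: $- \frac{20898}{5} \approx -4179.6$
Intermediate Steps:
$t{\left(E \right)} = E$
$l{\left(H,C \right)} = - \frac{8}{5}$ ($l{\left(H,C \right)} = \frac{\left(-2\right) 2 - 4}{5} = \frac{-4 - 4}{5} = \frac{1}{5} \left(-8\right) = - \frac{8}{5}$)
$d{\left(x \right)} = 5 - 3 x$ ($d{\left(x \right)} = 5 - \left(2 x + \left(x 1 + 0\right)\right) = 5 - \left(2 x + \left(x + 0\right)\right) = 5 - \left(2 x + x\right) = 5 - 3 x$)
$q{\left(A,U \right)} = \frac{49}{5}$ ($q{\left(A,U \right)} = 5 - - \frac{24}{5} = 5 + \frac{24}{5} = \frac{49}{5}$)
$- 417 q{\left(22,t{\left(4 \right)} \right)} - 93 = \left(-417\right) \frac{49}{5} - 93 = - \frac{20433}{5} - 93 = - \frac{20898}{5}$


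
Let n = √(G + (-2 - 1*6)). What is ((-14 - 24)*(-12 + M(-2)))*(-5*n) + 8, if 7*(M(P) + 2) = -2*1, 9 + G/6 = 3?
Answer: 8 - 38000*I*√11/7 ≈ 8.0 - 18005.0*I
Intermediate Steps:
G = -36 (G = -54 + 6*3 = -54 + 18 = -36)
M(P) = -16/7 (M(P) = -2 + (-2*1)/7 = -2 + (⅐)*(-2) = -2 - 2/7 = -16/7)
n = 2*I*√11 (n = √(-36 + (-2 - 1*6)) = √(-36 + (-2 - 6)) = √(-36 - 8) = √(-44) = 2*I*√11 ≈ 6.6332*I)
((-14 - 24)*(-12 + M(-2)))*(-5*n) + 8 = ((-14 - 24)*(-12 - 16/7))*(-10*I*√11) + 8 = (-38*(-100/7))*(-10*I*√11) + 8 = 3800*(-10*I*√11)/7 + 8 = -38000*I*√11/7 + 8 = 8 - 38000*I*√11/7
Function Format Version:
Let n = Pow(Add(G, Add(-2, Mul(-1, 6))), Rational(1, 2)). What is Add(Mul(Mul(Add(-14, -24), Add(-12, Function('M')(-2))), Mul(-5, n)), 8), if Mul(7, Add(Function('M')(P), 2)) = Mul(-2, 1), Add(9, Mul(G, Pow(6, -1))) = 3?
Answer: Add(8, Mul(Rational(-38000, 7), I, Pow(11, Rational(1, 2)))) ≈ Add(8.0000, Mul(-18005., I))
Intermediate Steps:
G = -36 (G = Add(-54, Mul(6, 3)) = Add(-54, 18) = -36)
Function('M')(P) = Rational(-16, 7) (Function('M')(P) = Add(-2, Mul(Rational(1, 7), Mul(-2, 1))) = Add(-2, Mul(Rational(1, 7), -2)) = Add(-2, Rational(-2, 7)) = Rational(-16, 7))
n = Mul(2, I, Pow(11, Rational(1, 2))) (n = Pow(Add(-36, Add(-2, Mul(-1, 6))), Rational(1, 2)) = Pow(Add(-36, Add(-2, -6)), Rational(1, 2)) = Pow(Add(-36, -8), Rational(1, 2)) = Pow(-44, Rational(1, 2)) = Mul(2, I, Pow(11, Rational(1, 2))) ≈ Mul(6.6332, I))
Add(Mul(Mul(Add(-14, -24), Add(-12, Function('M')(-2))), Mul(-5, n)), 8) = Add(Mul(Mul(Add(-14, -24), Add(-12, Rational(-16, 7))), Mul(-5, Mul(2, I, Pow(11, Rational(1, 2))))), 8) = Add(Mul(Mul(-38, Rational(-100, 7)), Mul(-10, I, Pow(11, Rational(1, 2)))), 8) = Add(Mul(Rational(3800, 7), Mul(-10, I, Pow(11, Rational(1, 2)))), 8) = Add(Mul(Rational(-38000, 7), I, Pow(11, Rational(1, 2))), 8) = Add(8, Mul(Rational(-38000, 7), I, Pow(11, Rational(1, 2))))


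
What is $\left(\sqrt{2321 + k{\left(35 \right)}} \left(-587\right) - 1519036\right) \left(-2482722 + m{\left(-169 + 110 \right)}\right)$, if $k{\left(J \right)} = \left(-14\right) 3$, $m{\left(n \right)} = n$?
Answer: $3771433719116 + 1457392447 \sqrt{2279} \approx 3.841 \cdot 10^{12}$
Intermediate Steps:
$k{\left(J \right)} = -42$
$\left(\sqrt{2321 + k{\left(35 \right)}} \left(-587\right) - 1519036\right) \left(-2482722 + m{\left(-169 + 110 \right)}\right) = \left(\sqrt{2321 - 42} \left(-587\right) - 1519036\right) \left(-2482722 + \left(-169 + 110\right)\right) = \left(\sqrt{2279} \left(-587\right) - 1519036\right) \left(-2482722 - 59\right) = \left(- 587 \sqrt{2279} - 1519036\right) \left(-2482781\right) = \left(-1519036 - 587 \sqrt{2279}\right) \left(-2482781\right) = 3771433719116 + 1457392447 \sqrt{2279}$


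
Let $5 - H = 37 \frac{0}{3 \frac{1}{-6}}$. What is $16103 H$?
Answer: $80515$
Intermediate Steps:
$H = 5$ ($H = 5 - 37 \frac{0}{3 \frac{1}{-6}} = 5 - 37 \frac{0}{3 \left(- \frac{1}{6}\right)} = 5 - 37 \frac{0}{- \frac{1}{2}} = 5 - 37 \cdot 0 \left(-2\right) = 5 - 37 \cdot 0 = 5 - 0 = 5 + 0 = 5$)
$16103 H = 16103 \cdot 5 = 80515$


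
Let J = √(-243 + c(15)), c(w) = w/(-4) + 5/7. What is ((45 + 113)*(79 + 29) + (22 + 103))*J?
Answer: 1426687*I*√7/14 ≈ 2.6962e+5*I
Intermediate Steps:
c(w) = 5/7 - w/4 (c(w) = w*(-¼) + 5*(⅐) = -w/4 + 5/7 = 5/7 - w/4)
J = 83*I*√7/14 (J = √(-243 + (5/7 - ¼*15)) = √(-243 + (5/7 - 15/4)) = √(-243 - 85/28) = √(-6889/28) = 83*I*√7/14 ≈ 15.686*I)
((45 + 113)*(79 + 29) + (22 + 103))*J = ((45 + 113)*(79 + 29) + (22 + 103))*(83*I*√7/14) = (158*108 + 125)*(83*I*√7/14) = (17064 + 125)*(83*I*√7/14) = 17189*(83*I*√7/14) = 1426687*I*√7/14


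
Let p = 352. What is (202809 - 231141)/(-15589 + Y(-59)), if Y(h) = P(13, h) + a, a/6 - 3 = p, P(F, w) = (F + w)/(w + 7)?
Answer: 81848/38879 ≈ 2.1052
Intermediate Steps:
P(F, w) = (F + w)/(7 + w)
a = 2130 (a = 18 + 6*352 = 18 + 2112 = 2130)
Y(h) = 2130 + (13 + h)/(7 + h) (Y(h) = (13 + h)/(7 + h) + 2130 = 2130 + (13 + h)/(7 + h))
(202809 - 231141)/(-15589 + Y(-59)) = (202809 - 231141)/(-15589 + (14923 + 2131*(-59))/(7 - 59)) = -28332/(-15589 + (14923 - 125729)/(-52)) = -28332/(-15589 - 1/52*(-110806)) = -28332/(-15589 + 55403/26) = -28332/(-349911/26) = -28332*(-26/349911) = 81848/38879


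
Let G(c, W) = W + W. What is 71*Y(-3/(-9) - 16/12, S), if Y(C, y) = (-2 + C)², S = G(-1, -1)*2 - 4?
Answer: 639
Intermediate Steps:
G(c, W) = 2*W
S = -8 (S = (2*(-1))*2 - 4 = -2*2 - 4 = -4 - 4 = -8)
71*Y(-3/(-9) - 16/12, S) = 71*(-2 + (-3/(-9) - 16/12))² = 71*(-2 + (-3*(-⅑) - 16*1/12))² = 71*(-2 + (⅓ - 4/3))² = 71*(-2 - 1)² = 71*(-3)² = 71*9 = 639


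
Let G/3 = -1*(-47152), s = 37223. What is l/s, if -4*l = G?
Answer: -35364/37223 ≈ -0.95006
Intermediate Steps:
G = 141456 (G = 3*(-1*(-47152)) = 3*47152 = 141456)
l = -35364 (l = -¼*141456 = -35364)
l/s = -35364/37223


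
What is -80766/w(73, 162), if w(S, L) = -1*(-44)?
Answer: -40383/22 ≈ -1835.6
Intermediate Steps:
w(S, L) = 44
-80766/w(73, 162) = -80766/44 = -80766*1/44 = -40383/22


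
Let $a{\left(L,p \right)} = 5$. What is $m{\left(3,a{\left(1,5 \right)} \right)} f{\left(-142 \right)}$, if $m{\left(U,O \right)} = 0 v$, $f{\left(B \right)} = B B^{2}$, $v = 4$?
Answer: $0$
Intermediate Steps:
$f{\left(B \right)} = B^{3}$
$m{\left(U,O \right)} = 0$ ($m{\left(U,O \right)} = 0 \cdot 4 = 0$)
$m{\left(3,a{\left(1,5 \right)} \right)} f{\left(-142 \right)} = 0 \left(-142\right)^{3} = 0 \left(-2863288\right) = 0$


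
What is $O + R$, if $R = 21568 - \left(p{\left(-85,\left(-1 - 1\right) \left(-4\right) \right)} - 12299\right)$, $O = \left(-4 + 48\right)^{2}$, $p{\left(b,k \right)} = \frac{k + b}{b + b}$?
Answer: $\frac{6086433}{170} \approx 35803.0$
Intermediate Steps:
$p{\left(b,k \right)} = \frac{b + k}{2 b}$
$O = 1936$ ($O = 44^{2} = 1936$)
$R = \frac{5757313}{170}$ ($R = 21568 - \left(\frac{-85 + \left(-1 - 1\right) \left(-4\right)}{2 \left(-85\right)} - 12299\right) = 21568 - \left(\frac{1}{2} \left(- \frac{1}{85}\right) \left(-85 - -8\right) - 12299\right) = 21568 - \left(\frac{1}{2} \left(- \frac{1}{85}\right) \left(-85 + 8\right) - 12299\right) = 21568 - \left(\frac{1}{2} \left(- \frac{1}{85}\right) \left(-77\right) - 12299\right) = 21568 - \left(\frac{77}{170} - 12299\right) = 21568 - - \frac{2090753}{170} = 21568 + \frac{2090753}{170} = \frac{5757313}{170} \approx 33867.0$)
$O + R = 1936 + \frac{5757313}{170} = \frac{6086433}{170}$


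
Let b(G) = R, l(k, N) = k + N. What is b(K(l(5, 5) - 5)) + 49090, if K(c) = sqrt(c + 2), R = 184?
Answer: 49274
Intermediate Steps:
l(k, N) = N + k
K(c) = sqrt(2 + c)
b(G) = 184
b(K(l(5, 5) - 5)) + 49090 = 184 + 49090 = 49274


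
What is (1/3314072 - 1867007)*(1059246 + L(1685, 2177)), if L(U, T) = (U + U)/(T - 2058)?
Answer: -194985941271537887733/98593642 ≈ -1.9777e+12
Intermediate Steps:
L(U, T) = 2*U/(-2058 + T) (L(U, T) = (2*U)/(-2058 + T) = 2*U/(-2058 + T))
(1/3314072 - 1867007)*(1059246 + L(1685, 2177)) = (1/3314072 - 1867007)*(1059246 + 2*1685/(-2058 + 2177)) = (1/3314072 - 1867007)*(1059246 + 2*1685/119) = -6187395622503*(1059246 + 2*1685*(1/119))/3314072 = -6187395622503*(1059246 + 3370/119)/3314072 = -6187395622503/3314072*126053644/119 = -194985941271537887733/98593642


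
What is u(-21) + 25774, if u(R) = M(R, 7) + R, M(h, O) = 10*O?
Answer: 25823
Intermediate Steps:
u(R) = 70 + R (u(R) = 10*7 + R = 70 + R)
u(-21) + 25774 = (70 - 21) + 25774 = 49 + 25774 = 25823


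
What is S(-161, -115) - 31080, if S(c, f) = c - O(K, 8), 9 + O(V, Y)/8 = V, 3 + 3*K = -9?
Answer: -31137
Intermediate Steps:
K = -4 (K = -1 + (1/3)*(-9) = -1 - 3 = -4)
O(V, Y) = -72 + 8*V
S(c, f) = 104 + c (S(c, f) = c - (-72 + 8*(-4)) = c - (-72 - 32) = c - 1*(-104) = c + 104 = 104 + c)
S(-161, -115) - 31080 = (104 - 161) - 31080 = -57 - 31080 = -31137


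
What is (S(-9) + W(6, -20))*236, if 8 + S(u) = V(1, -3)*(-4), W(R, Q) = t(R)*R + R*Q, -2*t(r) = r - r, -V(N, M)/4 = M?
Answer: -41536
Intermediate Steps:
V(N, M) = -4*M
t(r) = 0 (t(r) = -(r - r)/2 = -½*0 = 0)
W(R, Q) = Q*R (W(R, Q) = 0*R + R*Q = 0 + Q*R = Q*R)
S(u) = -56 (S(u) = -8 - 4*(-3)*(-4) = -8 + 12*(-4) = -8 - 48 = -56)
(S(-9) + W(6, -20))*236 = (-56 - 20*6)*236 = (-56 - 120)*236 = -176*236 = -41536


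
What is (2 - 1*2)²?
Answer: 0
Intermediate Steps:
(2 - 1*2)² = (2 - 2)² = 0² = 0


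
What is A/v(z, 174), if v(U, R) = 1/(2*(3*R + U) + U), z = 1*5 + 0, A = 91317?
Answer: 96704703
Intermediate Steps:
z = 5 (z = 5 + 0 = 5)
v(U, R) = 1/(3*U + 6*R) (v(U, R) = 1/(2*(U + 3*R) + U) = 1/((2*U + 6*R) + U) = 1/(3*U + 6*R))
A/v(z, 174) = 91317/((1/(3*(5 + 2*174)))) = 91317/((1/(3*(5 + 348)))) = 91317/(((⅓)/353)) = 91317/(((⅓)*(1/353))) = 91317/(1/1059) = 91317*1059 = 96704703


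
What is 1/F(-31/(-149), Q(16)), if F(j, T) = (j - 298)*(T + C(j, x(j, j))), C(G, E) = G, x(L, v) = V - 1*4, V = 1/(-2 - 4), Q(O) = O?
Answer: -22201/107155965 ≈ -0.00020718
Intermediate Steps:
V = -1/6 (V = 1/(-6) = -1/6 ≈ -0.16667)
x(L, v) = -25/6 (x(L, v) = -1/6 - 1*4 = -1/6 - 4 = -25/6)
F(j, T) = (-298 + j)*(T + j) (F(j, T) = (j - 298)*(T + j) = (-298 + j)*(T + j))
1/F(-31/(-149), Q(16)) = 1/((-31/(-149))**2 - 298*16 - (-9238)/(-149) + 16*(-31/(-149))) = 1/((-31*(-1/149))**2 - 4768 - (-9238)*(-1)/149 + 16*(-31*(-1/149))) = 1/((31/149)**2 - 4768 - 298*31/149 + 16*(31/149)) = 1/(961/22201 - 4768 - 62 + 496/149) = 1/(-107155965/22201) = -22201/107155965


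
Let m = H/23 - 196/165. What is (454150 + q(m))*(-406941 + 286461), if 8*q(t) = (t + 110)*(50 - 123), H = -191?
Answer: -13815190428316/253 ≈ -5.4606e+10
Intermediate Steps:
m = -36023/3795 (m = -191/23 - 196/165 = -36023/3795 ≈ -9.4922)
q(t) = -4015/4 - 73*t/8 (q(t) = ((t + 110)*(50 - 123))/8 = ((110 + t)*(-73))/8 = (-8030 - 73*t)/8 = -4015/4 - 73*t/8)
(454150 + q(m))*(-406941 + 286461) = (454150 + (-4015/4 - 73/8*(-36023/3795)))*(-406941 + 286461) = (454150 + (-4015/4 + 2629679/30360))*(-120480) = (454150 - 27844171/30360)*(-120480) = (13760149829/30360)*(-120480) = -13815190428316/253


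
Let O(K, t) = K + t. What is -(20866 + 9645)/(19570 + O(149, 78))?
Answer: -30511/19797 ≈ -1.5412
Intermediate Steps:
-(20866 + 9645)/(19570 + O(149, 78)) = -(20866 + 9645)/(19570 + (149 + 78)) = -30511/(19570 + 227) = -30511/19797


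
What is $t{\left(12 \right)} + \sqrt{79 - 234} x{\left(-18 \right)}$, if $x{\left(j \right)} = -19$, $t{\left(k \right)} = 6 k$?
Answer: $72 - 19 i \sqrt{155} \approx 72.0 - 236.55 i$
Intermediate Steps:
$t{\left(12 \right)} + \sqrt{79 - 234} x{\left(-18 \right)} = 6 \cdot 12 + \sqrt{79 - 234} \left(-19\right) = 72 + \sqrt{-155} \left(-19\right) = 72 + i \sqrt{155} \left(-19\right) = 72 - 19 i \sqrt{155}$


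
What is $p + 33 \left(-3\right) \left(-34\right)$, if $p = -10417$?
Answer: $-7051$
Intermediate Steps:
$p + 33 \left(-3\right) \left(-34\right) = -10417 + 33 \left(-3\right) \left(-34\right) = -10417 - -3366 = -10417 + 3366 = -7051$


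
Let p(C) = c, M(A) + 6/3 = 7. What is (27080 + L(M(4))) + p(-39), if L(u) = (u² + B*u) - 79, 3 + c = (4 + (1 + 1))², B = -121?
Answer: 26454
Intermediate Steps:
M(A) = 5 (M(A) = -2 + 7 = 5)
c = 33 (c = -3 + (4 + (1 + 1))² = -3 + (4 + 2)² = -3 + 6² = -3 + 36 = 33)
p(C) = 33
L(u) = -79 + u² - 121*u (L(u) = (u² - 121*u) - 79 = -79 + u² - 121*u)
(27080 + L(M(4))) + p(-39) = (27080 + (-79 + 5² - 121*5)) + 33 = (27080 + (-79 + 25 - 605)) + 33 = (27080 - 659) + 33 = 26421 + 33 = 26454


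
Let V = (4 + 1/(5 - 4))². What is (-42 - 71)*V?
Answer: -2825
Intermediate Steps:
V = 25 (V = (4 + 1/1)² = (4 + 1)² = 5² = 25)
(-42 - 71)*V = (-42 - 71)*25 = -113*25 = -2825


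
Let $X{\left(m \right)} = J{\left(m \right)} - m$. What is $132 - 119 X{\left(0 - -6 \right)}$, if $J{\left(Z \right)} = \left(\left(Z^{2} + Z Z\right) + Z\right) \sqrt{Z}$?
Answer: $846 - 9282 \sqrt{6} \approx -21890.0$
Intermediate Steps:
$J{\left(Z \right)} = \sqrt{Z} \left(Z + 2 Z^{2}\right)$ ($J{\left(Z \right)} = \left(\left(Z^{2} + Z^{2}\right) + Z\right) \sqrt{Z} = \left(2 Z^{2} + Z\right) \sqrt{Z} = \left(Z + 2 Z^{2}\right) \sqrt{Z} = \sqrt{Z} \left(Z + 2 Z^{2}\right)$)
$X{\left(m \right)} = - m + m^{\frac{3}{2}} \left(1 + 2 m\right)$ ($X{\left(m \right)} = m^{\frac{3}{2}} \left(1 + 2 m\right) - m = - m + m^{\frac{3}{2}} \left(1 + 2 m\right)$)
$132 - 119 X{\left(0 - -6 \right)} = 132 - 119 \left(- (0 - -6) + \left(0 - -6\right)^{\frac{3}{2}} \left(1 + 2 \left(0 - -6\right)\right)\right) = 132 - 119 \left(- (0 + 6) + \left(0 + 6\right)^{\frac{3}{2}} \left(1 + 2 \left(0 + 6\right)\right)\right) = 132 - 119 \left(\left(-1\right) 6 + 6^{\frac{3}{2}} \left(1 + 2 \cdot 6\right)\right) = 132 - 119 \left(-6 + 6 \sqrt{6} \left(1 + 12\right)\right) = 132 - 119 \left(-6 + 6 \sqrt{6} \cdot 13\right) = 132 - 119 \left(-6 + 78 \sqrt{6}\right) = 132 + \left(714 - 9282 \sqrt{6}\right) = 846 - 9282 \sqrt{6}$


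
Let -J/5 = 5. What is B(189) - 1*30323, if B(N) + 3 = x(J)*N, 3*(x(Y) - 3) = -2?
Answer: -29885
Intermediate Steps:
J = -25 (J = -5*5 = -25)
x(Y) = 7/3 (x(Y) = 3 + (⅓)*(-2) = 3 - ⅔ = 7/3)
B(N) = -3 + 7*N/3
B(189) - 1*30323 = (-3 + (7/3)*189) - 1*30323 = (-3 + 441) - 30323 = 438 - 30323 = -29885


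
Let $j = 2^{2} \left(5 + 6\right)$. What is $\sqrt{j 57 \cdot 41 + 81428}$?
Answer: $8 \sqrt{2879} \approx 429.25$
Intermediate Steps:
$j = 44$ ($j = 4 \cdot 11 = 44$)
$\sqrt{j 57 \cdot 41 + 81428} = \sqrt{44 \cdot 57 \cdot 41 + 81428} = \sqrt{2508 \cdot 41 + 81428} = \sqrt{102828 + 81428} = \sqrt{184256} = 8 \sqrt{2879}$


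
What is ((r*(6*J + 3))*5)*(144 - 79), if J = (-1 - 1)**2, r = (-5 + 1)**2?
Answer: 140400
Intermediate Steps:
r = 16 (r = (-4)**2 = 16)
J = 4 (J = (-2)**2 = 4)
((r*(6*J + 3))*5)*(144 - 79) = ((16*(6*4 + 3))*5)*(144 - 79) = ((16*(24 + 3))*5)*65 = ((16*27)*5)*65 = (432*5)*65 = 2160*65 = 140400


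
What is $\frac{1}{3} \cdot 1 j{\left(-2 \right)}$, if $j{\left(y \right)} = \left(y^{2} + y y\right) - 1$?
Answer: $\frac{7}{3} \approx 2.3333$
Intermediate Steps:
$j{\left(y \right)} = -1 + 2 y^{2}$ ($j{\left(y \right)} = \left(y^{2} + y^{2}\right) - 1 = 2 y^{2} - 1 = -1 + 2 y^{2}$)
$\frac{1}{3} \cdot 1 j{\left(-2 \right)} = \frac{1}{3} \cdot 1 \left(-1 + 2 \left(-2\right)^{2}\right) = \frac{1}{3} \cdot 1 \left(-1 + 2 \cdot 4\right) = \frac{-1 + 8}{3} = \frac{1}{3} \cdot 7 = \frac{7}{3}$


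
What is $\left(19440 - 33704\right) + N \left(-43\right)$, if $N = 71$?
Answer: $-17317$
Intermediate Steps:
$\left(19440 - 33704\right) + N \left(-43\right) = \left(19440 - 33704\right) + 71 \left(-43\right) = -14264 - 3053 = -17317$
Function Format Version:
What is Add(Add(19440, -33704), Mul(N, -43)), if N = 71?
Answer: -17317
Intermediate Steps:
Add(Add(19440, -33704), Mul(N, -43)) = Add(Add(19440, -33704), Mul(71, -43)) = Add(-14264, -3053) = -17317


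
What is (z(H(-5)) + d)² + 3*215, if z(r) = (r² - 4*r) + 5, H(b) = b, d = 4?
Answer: 3561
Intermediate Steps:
z(r) = 5 + r² - 4*r
(z(H(-5)) + d)² + 3*215 = ((5 + (-5)² - 4*(-5)) + 4)² + 3*215 = ((5 + 25 + 20) + 4)² + 645 = (50 + 4)² + 645 = 54² + 645 = 2916 + 645 = 3561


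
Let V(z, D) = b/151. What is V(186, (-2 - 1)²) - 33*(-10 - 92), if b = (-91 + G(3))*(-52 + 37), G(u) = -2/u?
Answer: 509641/151 ≈ 3375.1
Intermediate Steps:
b = 1375 (b = (-91 - 2/3)*(-52 + 37) = (-91 - 2*⅓)*(-15) = (-91 - ⅔)*(-15) = -275/3*(-15) = 1375)
V(z, D) = 1375/151
V(186, (-2 - 1)²) - 33*(-10 - 92) = 1375/151 - 33*(-10 - 92) = 1375/151 - 33*(-102) = 1375/151 + 3366 = 509641/151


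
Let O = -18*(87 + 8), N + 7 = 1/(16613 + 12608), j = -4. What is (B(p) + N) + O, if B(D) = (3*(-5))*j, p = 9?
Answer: -48419196/29221 ≈ -1657.0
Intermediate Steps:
N = -204546/29221 (N = -7 + 1/(16613 + 12608) = -7 + 1/29221 = -204546/29221 ≈ -7.0000)
O = -1710 (O = -18*95 = -1710)
B(D) = 60 (B(D) = (3*(-5))*(-4) = -15*(-4) = 60)
(B(p) + N) + O = (60 - 204546/29221) - 1710 = 1548714/29221 - 1710 = -48419196/29221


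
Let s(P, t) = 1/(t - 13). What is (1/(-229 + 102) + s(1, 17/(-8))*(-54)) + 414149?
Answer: 6364282426/15367 ≈ 4.1415e+5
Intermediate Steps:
s(P, t) = 1/(-13 + t)
(1/(-229 + 102) + s(1, 17/(-8))*(-54)) + 414149 = (1/(-229 + 102) - 54/(-13 + 17/(-8))) + 414149 = (1/(-127) - 54/(-13 + 17*(-⅛))) + 414149 = (-1/127 - 54/(-13 - 17/8)) + 414149 = (-1/127 - 54/(-121/8)) + 414149 = (-1/127 - 8/121*(-54)) + 414149 = (-1/127 + 432/121) + 414149 = 54743/15367 + 414149 = 6364282426/15367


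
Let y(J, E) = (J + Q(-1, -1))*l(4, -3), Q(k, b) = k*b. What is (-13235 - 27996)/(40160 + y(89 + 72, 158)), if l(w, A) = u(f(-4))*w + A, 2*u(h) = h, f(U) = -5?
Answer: -41231/38054 ≈ -1.0835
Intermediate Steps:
u(h) = h/2
l(w, A) = A - 5*w/2 (l(w, A) = ((½)*(-5))*w + A = -5*w/2 + A = A - 5*w/2)
Q(k, b) = b*k
y(J, E) = -13 - 13*J (y(J, E) = (J - 1*(-1))*(-3 - 5/2*4) = (J + 1)*(-3 - 10) = (1 + J)*(-13) = -13 - 13*J)
(-13235 - 27996)/(40160 + y(89 + 72, 158)) = (-13235 - 27996)/(40160 + (-13 - 13*(89 + 72))) = -41231/(40160 + (-13 - 13*161)) = -41231/(40160 + (-13 - 2093)) = -41231/(40160 - 2106) = -41231/38054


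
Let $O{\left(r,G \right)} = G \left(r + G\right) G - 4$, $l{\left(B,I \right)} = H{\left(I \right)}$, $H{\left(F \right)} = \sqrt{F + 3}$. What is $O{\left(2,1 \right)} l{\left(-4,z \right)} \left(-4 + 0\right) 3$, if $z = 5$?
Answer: $24 \sqrt{2} \approx 33.941$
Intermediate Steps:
$H{\left(F \right)} = \sqrt{3 + F}$
$l{\left(B,I \right)} = \sqrt{3 + I}$
$O{\left(r,G \right)} = -4 + G^{2} \left(G + r\right)$ ($O{\left(r,G \right)} = G \left(G + r\right) G - 4 = G^{2} \left(G + r\right) - 4 = -4 + G^{2} \left(G + r\right)$)
$O{\left(2,1 \right)} l{\left(-4,z \right)} \left(-4 + 0\right) 3 = \left(-4 + 1^{3} + 2 \cdot 1^{2}\right) \sqrt{3 + 5} \left(-4 + 0\right) 3 = \left(-4 + 1 + 2 \cdot 1\right) \sqrt{8} \left(\left(-4\right) 3\right) = \left(-4 + 1 + 2\right) 2 \sqrt{2} \left(-12\right) = - 2 \sqrt{2} \left(-12\right) = 24 \sqrt{2}$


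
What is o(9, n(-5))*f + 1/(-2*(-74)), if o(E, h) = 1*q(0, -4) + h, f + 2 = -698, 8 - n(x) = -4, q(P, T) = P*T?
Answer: -1243199/148 ≈ -8400.0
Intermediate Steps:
n(x) = 12 (n(x) = 8 - 1*(-4) = 8 + 4 = 12)
f = -700 (f = -2 - 698 = -700)
o(E, h) = h (o(E, h) = 1*(0*(-4)) + h = 1*0 + h = 0 + h = h)
o(9, n(-5))*f + 1/(-2*(-74)) = 12*(-700) + 1/(-2*(-74)) = -8400 + 1/148 = -1243199/148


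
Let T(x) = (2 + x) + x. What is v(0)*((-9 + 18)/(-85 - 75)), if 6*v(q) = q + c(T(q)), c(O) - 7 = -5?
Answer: -3/160 ≈ -0.018750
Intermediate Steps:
T(x) = 2 + 2*x
c(O) = 2 (c(O) = 7 - 5 = 2)
v(q) = 1/3 + q/6 (v(q) = (q + 2)/6 = (2 + q)/6 = 1/3 + q/6)
v(0)*((-9 + 18)/(-85 - 75)) = (1/3 + (1/6)*0)*((-9 + 18)/(-85 - 75)) = (1/3 + 0)*(9/(-160)) = (9*(-1/160))/3 = (1/3)*(-9/160) = -3/160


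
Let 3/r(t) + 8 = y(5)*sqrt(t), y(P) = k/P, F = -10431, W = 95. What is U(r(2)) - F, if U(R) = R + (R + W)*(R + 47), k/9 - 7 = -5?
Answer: 1677391073/113288 - 2277045*sqrt(2)/56644 ≈ 14750.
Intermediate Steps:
k = 18 (k = 63 + 9*(-5) = 63 - 45 = 18)
y(P) = 18/P
r(t) = 3/(-8 + 18*sqrt(t)/5) (r(t) = 3/(-8 + (18/5)*sqrt(t)) = 3/(-8 + (18*(1/5))*sqrt(t)) = 3/(-8 + 18*sqrt(t)/5))
U(R) = R + (47 + R)*(95 + R) (U(R) = R + (R + 95)*(R + 47) = R + (95 + R)*(47 + R) = R + (47 + R)*(95 + R))
U(r(2)) - F = (4465 + (15/(2*(-20 + 9*sqrt(2))))**2 + 143*(15/(2*(-20 + 9*sqrt(2))))) - 1*(-10431) = (4465 + 225/(4*(-20 + 9*sqrt(2))**2) + 2145/(2*(-20 + 9*sqrt(2)))) + 10431 = 14896 + 225/(4*(-20 + 9*sqrt(2))**2) + 2145/(2*(-20 + 9*sqrt(2)))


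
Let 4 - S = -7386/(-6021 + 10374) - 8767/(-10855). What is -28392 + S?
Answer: -447114170647/15750605 ≈ -28387.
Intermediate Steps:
S = 77006513/15750605 (S = 4 - (-7386/(-6021 + 10374) - 8767/(-10855)) = 4 - (-7386/4353 - 8767*(-1/10855)) = 4 - (-7386*1/4353 + 8767/10855) = 4 - (-2462/1451 + 8767/10855) = 4 - 1*(-14004093/15750605) = 4 + 14004093/15750605 = 77006513/15750605 ≈ 4.8891)
-28392 + S = -28392 + 77006513/15750605 = -447114170647/15750605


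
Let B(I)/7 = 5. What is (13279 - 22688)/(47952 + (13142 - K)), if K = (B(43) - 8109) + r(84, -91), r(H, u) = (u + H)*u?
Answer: -9409/68531 ≈ -0.13730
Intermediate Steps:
r(H, u) = u*(H + u) (r(H, u) = (H + u)*u = u*(H + u))
B(I) = 35 (B(I) = 7*5 = 35)
K = -7437 (K = (35 - 8109) - 91*(84 - 91) = -8074 - 91*(-7) = -8074 + 637 = -7437)
(13279 - 22688)/(47952 + (13142 - K)) = (13279 - 22688)/(47952 + (13142 - 1*(-7437))) = -9409/(47952 + (13142 + 7437)) = -9409/(47952 + 20579) = -9409/68531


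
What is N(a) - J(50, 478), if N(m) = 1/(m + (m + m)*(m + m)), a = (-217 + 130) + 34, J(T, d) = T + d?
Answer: -5904623/11183 ≈ -528.00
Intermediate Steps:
a = -53 (a = -87 + 34 = -53)
N(m) = 1/(m + 4*m**2) (N(m) = 1/(m + (2*m)*(2*m)) = 1/(m + 4*m**2))
N(a) - J(50, 478) = 1/((-53)*(1 + 4*(-53))) - (50 + 478) = -1/(53*(1 - 212)) - 1*528 = -1/53/(-211) - 528 = -1/53*(-1/211) - 528 = 1/11183 - 528 = -5904623/11183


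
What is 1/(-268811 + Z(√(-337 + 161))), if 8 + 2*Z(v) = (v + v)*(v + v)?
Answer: -1/269167 ≈ -3.7152e-6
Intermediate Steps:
Z(v) = -4 + 2*v² (Z(v) = -4 + ((v + v)*(v + v))/2 = -4 + ((2*v)*(2*v))/2 = -4 + (4*v²)/2 = -4 + 2*v²)
1/(-268811 + Z(√(-337 + 161))) = 1/(-268811 + (-4 + 2*(√(-337 + 161))²)) = 1/(-268811 + (-4 + 2*(√(-176))²)) = 1/(-268811 + (-4 + 2*(4*I*√11)²)) = 1/(-268811 + (-4 + 2*(-176))) = 1/(-268811 + (-4 - 352)) = 1/(-268811 - 356) = 1/(-269167) = -1/269167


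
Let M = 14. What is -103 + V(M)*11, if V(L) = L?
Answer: 51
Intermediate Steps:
-103 + V(M)*11 = -103 + 14*11 = -103 + 154 = 51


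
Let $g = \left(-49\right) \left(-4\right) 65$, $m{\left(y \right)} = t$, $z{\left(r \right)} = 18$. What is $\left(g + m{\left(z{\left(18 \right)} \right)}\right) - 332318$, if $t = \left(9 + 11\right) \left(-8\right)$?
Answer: $-319738$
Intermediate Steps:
$t = -160$ ($t = 20 \left(-8\right) = -160$)
$m{\left(y \right)} = -160$
$g = 12740$ ($g = 196 \cdot 65 = 12740$)
$\left(g + m{\left(z{\left(18 \right)} \right)}\right) - 332318 = \left(12740 - 160\right) - 332318 = 12580 - 332318 = -319738$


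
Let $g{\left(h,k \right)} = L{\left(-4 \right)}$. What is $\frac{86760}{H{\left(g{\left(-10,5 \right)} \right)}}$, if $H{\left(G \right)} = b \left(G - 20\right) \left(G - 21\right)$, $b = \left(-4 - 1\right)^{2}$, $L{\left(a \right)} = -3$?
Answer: $\frac{723}{115} \approx 6.287$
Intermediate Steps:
$b = 25$ ($b = \left(-5\right)^{2} = 25$)
$g{\left(h,k \right)} = -3$
$H{\left(G \right)} = 25 \left(-21 + G\right) \left(-20 + G\right)$ ($H{\left(G \right)} = 25 \left(G - 20\right) \left(G - 21\right) = 25 \left(-20 + G\right) \left(-21 + G\right) = 25 \left(-21 + G\right) \left(-20 + G\right)$)
$\frac{86760}{H{\left(g{\left(-10,5 \right)} \right)}} = \frac{86760}{10500 - -3075 + 25 \left(-3\right)^{2}} = \frac{86760}{10500 + 3075 + 25 \cdot 9} = \frac{86760}{10500 + 3075 + 225} = \frac{86760}{13800} = 86760 \cdot \frac{1}{13800} = \frac{723}{115}$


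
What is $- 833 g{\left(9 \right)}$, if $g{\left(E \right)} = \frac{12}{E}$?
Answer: $- \frac{3332}{3} \approx -1110.7$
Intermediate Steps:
$- 833 g{\left(9 \right)} = - 833 \cdot \frac{12}{9} = - 833 \cdot 12 \cdot \frac{1}{9} = \left(-833\right) \frac{4}{3} = - \frac{3332}{3}$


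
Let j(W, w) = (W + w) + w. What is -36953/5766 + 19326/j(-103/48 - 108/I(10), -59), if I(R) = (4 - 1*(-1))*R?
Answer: -139143940151/846258522 ≈ -164.42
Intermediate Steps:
I(R) = 5*R (I(R) = (4 + 1)*R = 5*R)
j(W, w) = W + 2*w
-36953/5766 + 19326/j(-103/48 - 108/I(10), -59) = -36953/5766 + 19326/((-103/48 - 108/(5*10)) + 2*(-59)) = -36953*1/5766 + 19326/((-103*1/48 - 108/50) - 118) = -36953/5766 + 19326/((-103/48 - 108*1/50) - 118) = -36953/5766 + 19326/((-103/48 - 54/25) - 118) = -36953/5766 + 19326/(-5167/1200 - 118) = -36953/5766 + 19326/(-146767/1200) = -36953/5766 + 19326*(-1200/146767) = -36953/5766 - 23191200/146767 = -139143940151/846258522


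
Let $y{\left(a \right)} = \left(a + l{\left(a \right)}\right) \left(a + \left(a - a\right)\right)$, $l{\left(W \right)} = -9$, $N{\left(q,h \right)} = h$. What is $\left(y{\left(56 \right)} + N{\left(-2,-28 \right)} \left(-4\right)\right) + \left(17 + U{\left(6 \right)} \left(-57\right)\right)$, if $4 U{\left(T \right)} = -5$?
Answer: $\frac{11329}{4} \approx 2832.3$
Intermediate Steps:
$U{\left(T \right)} = - \frac{5}{4}$ ($U{\left(T \right)} = \frac{1}{4} \left(-5\right) = - \frac{5}{4}$)
$y{\left(a \right)} = a \left(-9 + a\right)$ ($y{\left(a \right)} = \left(a - 9\right) \left(a + \left(a - a\right)\right) = \left(-9 + a\right) \left(a + 0\right) = \left(-9 + a\right) a = a \left(-9 + a\right)$)
$\left(y{\left(56 \right)} + N{\left(-2,-28 \right)} \left(-4\right)\right) + \left(17 + U{\left(6 \right)} \left(-57\right)\right) = \left(56 \left(-9 + 56\right) - -112\right) + \left(17 - - \frac{285}{4}\right) = \left(56 \cdot 47 + 112\right) + \left(17 + \frac{285}{4}\right) = \left(2632 + 112\right) + \frac{353}{4} = 2744 + \frac{353}{4} = \frac{11329}{4}$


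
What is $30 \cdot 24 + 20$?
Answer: $740$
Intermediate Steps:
$30 \cdot 24 + 20 = 720 + 20 = 740$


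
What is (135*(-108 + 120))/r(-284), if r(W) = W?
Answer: -405/71 ≈ -5.7042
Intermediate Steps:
(135*(-108 + 120))/r(-284) = (135*(-108 + 120))/(-284) = (135*12)*(-1/284) = 1620*(-1/284) = -405/71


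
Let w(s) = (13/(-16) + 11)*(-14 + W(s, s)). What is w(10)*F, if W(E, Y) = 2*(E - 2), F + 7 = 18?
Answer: 1793/8 ≈ 224.13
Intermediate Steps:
F = 11 (F = -7 + 18 = 11)
W(E, Y) = -4 + 2*E (W(E, Y) = 2*(-2 + E) = -4 + 2*E)
w(s) = -1467/8 + 163*s/8 (w(s) = (13/(-16) + 11)*(-14 + (-4 + 2*s)) = (13*(-1/16) + 11)*(-18 + 2*s) = (-13/16 + 11)*(-18 + 2*s) = 163*(-18 + 2*s)/16 = -1467/8 + 163*s/8)
w(10)*F = (-1467/8 + (163/8)*10)*11 = (-1467/8 + 815/4)*11 = (163/8)*11 = 1793/8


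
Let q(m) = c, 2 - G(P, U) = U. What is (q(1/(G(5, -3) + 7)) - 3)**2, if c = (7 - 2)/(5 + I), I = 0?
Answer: 4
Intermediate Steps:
G(P, U) = 2 - U
c = 1 (c = (7 - 2)/(5 + 0) = 5/5 = 5*(1/5) = 1)
q(m) = 1
(q(1/(G(5, -3) + 7)) - 3)**2 = (1 - 3)**2 = (-2)**2 = 4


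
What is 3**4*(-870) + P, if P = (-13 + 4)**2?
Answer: -70389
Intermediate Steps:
P = 81 (P = (-9)**2 = 81)
3**4*(-870) + P = 3**4*(-870) + 81 = 81*(-870) + 81 = -70470 + 81 = -70389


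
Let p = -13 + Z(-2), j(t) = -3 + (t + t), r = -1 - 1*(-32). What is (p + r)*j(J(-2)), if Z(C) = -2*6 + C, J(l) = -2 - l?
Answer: -12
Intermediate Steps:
r = 31 (r = -1 + 32 = 31)
j(t) = -3 + 2*t
Z(C) = -12 + C
p = -27 (p = -13 + (-12 - 2) = -13 - 14 = -27)
(p + r)*j(J(-2)) = (-27 + 31)*(-3 + 2*(-2 - 1*(-2))) = 4*(-3 + 2*(-2 + 2)) = 4*(-3 + 2*0) = 4*(-3 + 0) = 4*(-3) = -12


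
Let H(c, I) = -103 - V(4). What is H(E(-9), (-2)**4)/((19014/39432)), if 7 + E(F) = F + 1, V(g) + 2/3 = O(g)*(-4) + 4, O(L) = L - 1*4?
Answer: -2096468/9507 ≈ -220.52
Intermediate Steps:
O(L) = -4 + L (O(L) = L - 4 = -4 + L)
V(g) = 58/3 - 4*g (V(g) = -2/3 + ((-4 + g)*(-4) + 4) = -2/3 + ((16 - 4*g) + 4) = -2/3 + (20 - 4*g) = 58/3 - 4*g)
E(F) = -6 + F (E(F) = -7 + (F + 1) = -7 + (1 + F) = -6 + F)
H(c, I) = -319/3 (H(c, I) = -103 - (58/3 - 4*4) = -103 - (58/3 - 16) = -103 - 1*10/3 = -103 - 10/3 = -319/3)
H(E(-9), (-2)**4)/((19014/39432)) = -319/(3*(19014/39432)) = -319/(3*(19014*(1/39432))) = -319/(3*3169/6572) = -319/3*6572/3169 = -2096468/9507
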